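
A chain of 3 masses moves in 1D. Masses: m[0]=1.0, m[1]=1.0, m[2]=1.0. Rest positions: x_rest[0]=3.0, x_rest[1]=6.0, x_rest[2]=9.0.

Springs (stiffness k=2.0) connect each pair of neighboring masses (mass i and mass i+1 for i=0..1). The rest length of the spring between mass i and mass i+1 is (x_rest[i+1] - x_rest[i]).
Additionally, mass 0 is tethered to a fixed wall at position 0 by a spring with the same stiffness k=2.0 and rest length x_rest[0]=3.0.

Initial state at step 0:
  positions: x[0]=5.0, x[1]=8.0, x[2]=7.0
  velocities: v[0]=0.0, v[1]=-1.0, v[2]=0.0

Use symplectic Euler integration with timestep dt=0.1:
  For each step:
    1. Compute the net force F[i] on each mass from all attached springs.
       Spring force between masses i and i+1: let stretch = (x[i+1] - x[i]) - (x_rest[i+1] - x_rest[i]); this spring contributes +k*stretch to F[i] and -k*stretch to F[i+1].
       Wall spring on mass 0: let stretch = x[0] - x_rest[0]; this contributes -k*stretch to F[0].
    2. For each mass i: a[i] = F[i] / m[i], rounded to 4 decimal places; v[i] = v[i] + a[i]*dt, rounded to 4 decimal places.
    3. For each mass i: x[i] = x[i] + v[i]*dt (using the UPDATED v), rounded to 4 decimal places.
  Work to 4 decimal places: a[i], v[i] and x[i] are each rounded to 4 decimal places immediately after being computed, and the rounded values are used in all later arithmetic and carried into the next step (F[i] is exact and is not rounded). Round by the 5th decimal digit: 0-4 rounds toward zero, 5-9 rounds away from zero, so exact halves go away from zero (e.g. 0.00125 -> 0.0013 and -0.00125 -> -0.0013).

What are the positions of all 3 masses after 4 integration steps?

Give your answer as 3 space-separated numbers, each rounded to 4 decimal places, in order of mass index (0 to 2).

Answer: 4.5815 6.8970 7.7337

Derivation:
Step 0: x=[5.0000 8.0000 7.0000] v=[0.0000 -1.0000 0.0000]
Step 1: x=[4.9600 7.8200 7.0800] v=[-0.4000 -1.8000 0.8000]
Step 2: x=[4.8780 7.5680 7.2348] v=[-0.8200 -2.5200 1.5480]
Step 3: x=[4.7522 7.2555 7.4563] v=[-1.2576 -3.1246 2.2146]
Step 4: x=[4.5815 6.8970 7.7337] v=[-1.7074 -3.5851 2.7744]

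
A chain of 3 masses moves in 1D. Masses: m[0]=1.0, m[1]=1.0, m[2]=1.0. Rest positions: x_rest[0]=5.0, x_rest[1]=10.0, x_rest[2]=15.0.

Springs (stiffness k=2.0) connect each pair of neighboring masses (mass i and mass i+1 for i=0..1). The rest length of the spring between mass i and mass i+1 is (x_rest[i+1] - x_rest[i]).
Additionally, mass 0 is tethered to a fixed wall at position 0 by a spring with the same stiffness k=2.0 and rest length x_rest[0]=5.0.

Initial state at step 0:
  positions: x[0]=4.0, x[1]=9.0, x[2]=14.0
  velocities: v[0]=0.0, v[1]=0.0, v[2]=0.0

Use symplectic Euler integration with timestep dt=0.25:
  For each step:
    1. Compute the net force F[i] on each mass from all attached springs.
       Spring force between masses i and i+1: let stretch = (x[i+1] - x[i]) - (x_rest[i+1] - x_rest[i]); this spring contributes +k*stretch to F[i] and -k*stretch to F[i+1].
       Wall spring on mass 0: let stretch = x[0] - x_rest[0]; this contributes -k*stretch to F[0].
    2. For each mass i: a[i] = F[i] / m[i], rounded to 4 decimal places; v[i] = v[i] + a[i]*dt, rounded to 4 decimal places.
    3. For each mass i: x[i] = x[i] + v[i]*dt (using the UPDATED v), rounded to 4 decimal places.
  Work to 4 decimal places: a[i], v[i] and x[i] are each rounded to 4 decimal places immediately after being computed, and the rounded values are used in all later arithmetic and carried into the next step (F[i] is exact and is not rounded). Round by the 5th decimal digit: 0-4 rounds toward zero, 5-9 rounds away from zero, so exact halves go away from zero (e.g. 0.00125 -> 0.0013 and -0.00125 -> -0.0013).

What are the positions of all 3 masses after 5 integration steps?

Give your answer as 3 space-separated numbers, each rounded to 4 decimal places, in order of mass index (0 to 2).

Step 0: x=[4.0000 9.0000 14.0000] v=[0.0000 0.0000 0.0000]
Step 1: x=[4.1250 9.0000 14.0000] v=[0.5000 0.0000 0.0000]
Step 2: x=[4.3438 9.0156 14.0000] v=[0.8750 0.0625 0.0000]
Step 3: x=[4.6036 9.0703 14.0020] v=[1.0390 0.2188 0.0078]
Step 4: x=[4.8463 9.1831 14.0125] v=[0.9706 0.4513 0.0420]
Step 5: x=[5.0253 9.3575 14.0443] v=[0.7159 0.6976 0.1273]

Answer: 5.0253 9.3575 14.0443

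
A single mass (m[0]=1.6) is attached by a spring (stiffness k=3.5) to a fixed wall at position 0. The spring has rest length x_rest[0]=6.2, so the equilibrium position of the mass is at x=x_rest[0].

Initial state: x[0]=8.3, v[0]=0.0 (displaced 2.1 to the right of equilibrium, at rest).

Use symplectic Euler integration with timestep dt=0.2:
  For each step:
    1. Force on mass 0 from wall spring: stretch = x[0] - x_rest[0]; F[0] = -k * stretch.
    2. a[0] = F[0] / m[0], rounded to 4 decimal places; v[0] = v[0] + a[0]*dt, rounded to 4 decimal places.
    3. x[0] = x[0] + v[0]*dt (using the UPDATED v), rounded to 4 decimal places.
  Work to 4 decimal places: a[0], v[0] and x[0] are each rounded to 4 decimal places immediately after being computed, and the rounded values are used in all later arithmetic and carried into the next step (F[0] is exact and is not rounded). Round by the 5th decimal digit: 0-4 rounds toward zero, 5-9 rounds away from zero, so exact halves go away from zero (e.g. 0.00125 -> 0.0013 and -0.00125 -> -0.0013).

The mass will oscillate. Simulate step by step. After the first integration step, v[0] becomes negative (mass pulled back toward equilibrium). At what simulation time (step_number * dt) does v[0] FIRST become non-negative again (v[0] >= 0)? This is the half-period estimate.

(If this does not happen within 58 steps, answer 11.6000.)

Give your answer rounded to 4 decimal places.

Step 0: x=[8.3000] v=[0.0000]
Step 1: x=[8.1162] v=[-0.9188]
Step 2: x=[7.7648] v=[-1.7571]
Step 3: x=[7.2765] v=[-2.4417]
Step 4: x=[6.6940] v=[-2.9127]
Step 5: x=[6.0682] v=[-3.1288]
Step 6: x=[5.4540] v=[-3.0711]
Step 7: x=[4.9051] v=[-2.7447]
Step 8: x=[4.4695] v=[-2.1782]
Step 9: x=[4.1853] v=[-1.4211]
Step 10: x=[4.0774] v=[-0.5397]
Step 11: x=[4.1552] v=[0.3889]
First v>=0 after going negative at step 11, time=2.2000

Answer: 2.2000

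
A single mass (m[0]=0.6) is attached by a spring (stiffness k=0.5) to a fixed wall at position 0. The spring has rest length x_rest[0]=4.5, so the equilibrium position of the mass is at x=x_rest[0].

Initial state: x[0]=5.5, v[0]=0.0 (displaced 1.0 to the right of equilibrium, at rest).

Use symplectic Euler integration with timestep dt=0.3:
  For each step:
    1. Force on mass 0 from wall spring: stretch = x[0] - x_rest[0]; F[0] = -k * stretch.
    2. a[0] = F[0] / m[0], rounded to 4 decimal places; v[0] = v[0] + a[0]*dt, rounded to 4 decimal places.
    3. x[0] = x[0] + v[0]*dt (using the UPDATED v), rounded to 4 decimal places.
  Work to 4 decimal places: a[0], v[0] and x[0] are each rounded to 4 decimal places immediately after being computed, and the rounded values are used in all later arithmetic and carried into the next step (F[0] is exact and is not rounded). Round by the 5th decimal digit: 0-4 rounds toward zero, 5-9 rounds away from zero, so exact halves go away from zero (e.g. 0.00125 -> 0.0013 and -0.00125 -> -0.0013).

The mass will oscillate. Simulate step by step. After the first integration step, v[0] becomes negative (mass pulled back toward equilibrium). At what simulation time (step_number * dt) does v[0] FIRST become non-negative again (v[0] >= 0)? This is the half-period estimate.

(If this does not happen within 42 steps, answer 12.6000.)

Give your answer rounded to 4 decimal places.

Answer: 3.6000

Derivation:
Step 0: x=[5.5000] v=[0.0000]
Step 1: x=[5.4250] v=[-0.2500]
Step 2: x=[5.2806] v=[-0.4812]
Step 3: x=[5.0777] v=[-0.6764]
Step 4: x=[4.8315] v=[-0.8208]
Step 5: x=[4.5604] v=[-0.9037]
Step 6: x=[4.2848] v=[-0.9188]
Step 7: x=[4.0253] v=[-0.8650]
Step 8: x=[3.8014] v=[-0.7463]
Step 9: x=[3.6299] v=[-0.5716]
Step 10: x=[3.5237] v=[-0.3541]
Step 11: x=[3.4907] v=[-0.1100]
Step 12: x=[3.5334] v=[0.1423]
First v>=0 after going negative at step 12, time=3.6000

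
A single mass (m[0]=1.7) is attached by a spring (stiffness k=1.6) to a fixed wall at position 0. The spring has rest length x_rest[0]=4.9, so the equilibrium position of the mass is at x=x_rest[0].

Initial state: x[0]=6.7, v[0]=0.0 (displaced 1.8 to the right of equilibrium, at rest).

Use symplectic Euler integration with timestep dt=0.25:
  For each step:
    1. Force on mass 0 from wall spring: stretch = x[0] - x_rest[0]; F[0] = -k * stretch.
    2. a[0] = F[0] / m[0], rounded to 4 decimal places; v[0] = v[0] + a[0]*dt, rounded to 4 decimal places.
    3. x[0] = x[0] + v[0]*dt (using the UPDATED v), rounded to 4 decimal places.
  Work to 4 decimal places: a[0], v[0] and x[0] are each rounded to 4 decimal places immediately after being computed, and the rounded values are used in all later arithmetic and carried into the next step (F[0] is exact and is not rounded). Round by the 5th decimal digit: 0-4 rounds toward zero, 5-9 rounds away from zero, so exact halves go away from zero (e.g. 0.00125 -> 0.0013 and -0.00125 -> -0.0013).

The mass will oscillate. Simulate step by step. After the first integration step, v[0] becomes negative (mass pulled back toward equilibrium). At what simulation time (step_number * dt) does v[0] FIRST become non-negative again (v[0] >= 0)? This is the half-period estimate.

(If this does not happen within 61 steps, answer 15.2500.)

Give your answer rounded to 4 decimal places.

Step 0: x=[6.7000] v=[0.0000]
Step 1: x=[6.5941] v=[-0.4235]
Step 2: x=[6.3886] v=[-0.8221]
Step 3: x=[6.0955] v=[-1.1724]
Step 4: x=[5.7321] v=[-1.4537]
Step 5: x=[5.3197] v=[-1.6495]
Step 6: x=[4.8826] v=[-1.7483]
Step 7: x=[4.4466] v=[-1.7442]
Step 8: x=[4.0372] v=[-1.6375]
Step 9: x=[3.6786] v=[-1.4345]
Step 10: x=[3.3918] v=[-1.1471]
Step 11: x=[3.1938] v=[-0.7922]
Step 12: x=[3.0961] v=[-0.3908]
Step 13: x=[3.1045] v=[0.0337]
First v>=0 after going negative at step 13, time=3.2500

Answer: 3.2500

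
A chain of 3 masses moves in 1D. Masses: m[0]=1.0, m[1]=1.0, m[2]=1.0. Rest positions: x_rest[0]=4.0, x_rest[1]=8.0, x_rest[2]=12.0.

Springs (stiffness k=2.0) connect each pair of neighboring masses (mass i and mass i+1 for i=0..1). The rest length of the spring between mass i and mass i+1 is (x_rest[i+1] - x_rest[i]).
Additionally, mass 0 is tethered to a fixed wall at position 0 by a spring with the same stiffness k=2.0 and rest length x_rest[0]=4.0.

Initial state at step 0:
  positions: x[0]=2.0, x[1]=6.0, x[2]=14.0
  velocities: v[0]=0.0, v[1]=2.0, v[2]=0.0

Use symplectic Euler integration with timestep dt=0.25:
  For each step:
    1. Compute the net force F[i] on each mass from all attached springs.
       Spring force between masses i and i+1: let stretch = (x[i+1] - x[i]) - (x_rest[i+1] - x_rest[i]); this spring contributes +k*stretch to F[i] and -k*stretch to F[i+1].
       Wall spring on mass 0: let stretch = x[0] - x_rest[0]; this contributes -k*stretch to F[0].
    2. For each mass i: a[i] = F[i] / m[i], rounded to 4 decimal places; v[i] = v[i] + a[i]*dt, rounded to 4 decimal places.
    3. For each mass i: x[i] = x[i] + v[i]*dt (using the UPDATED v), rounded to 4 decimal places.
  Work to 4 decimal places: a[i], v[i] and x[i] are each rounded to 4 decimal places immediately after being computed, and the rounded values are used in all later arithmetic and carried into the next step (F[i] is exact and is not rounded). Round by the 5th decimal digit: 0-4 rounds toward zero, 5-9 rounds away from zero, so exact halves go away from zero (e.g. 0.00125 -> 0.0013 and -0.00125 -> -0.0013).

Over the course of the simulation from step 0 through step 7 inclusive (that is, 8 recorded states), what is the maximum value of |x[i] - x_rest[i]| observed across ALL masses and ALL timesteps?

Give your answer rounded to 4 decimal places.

Answer: 3.4145

Derivation:
Step 0: x=[2.0000 6.0000 14.0000] v=[0.0000 2.0000 0.0000]
Step 1: x=[2.2500 7.0000 13.5000] v=[1.0000 4.0000 -2.0000]
Step 2: x=[2.8125 8.2188 12.6875] v=[2.2500 4.8750 -3.2500]
Step 3: x=[3.6992 9.3204 11.8164] v=[3.5469 4.4062 -3.4844]
Step 4: x=[4.8262 10.0313 11.1333] v=[4.5079 2.8436 -2.7324]
Step 5: x=[6.0006 10.2293 10.8125] v=[4.6974 0.7921 -1.2834]
Step 6: x=[6.9535 9.9716 10.9188] v=[3.8115 -1.0307 0.4250]
Step 7: x=[7.4145 9.4551 11.4067] v=[1.8438 -2.0662 1.9514]
Max displacement = 3.4145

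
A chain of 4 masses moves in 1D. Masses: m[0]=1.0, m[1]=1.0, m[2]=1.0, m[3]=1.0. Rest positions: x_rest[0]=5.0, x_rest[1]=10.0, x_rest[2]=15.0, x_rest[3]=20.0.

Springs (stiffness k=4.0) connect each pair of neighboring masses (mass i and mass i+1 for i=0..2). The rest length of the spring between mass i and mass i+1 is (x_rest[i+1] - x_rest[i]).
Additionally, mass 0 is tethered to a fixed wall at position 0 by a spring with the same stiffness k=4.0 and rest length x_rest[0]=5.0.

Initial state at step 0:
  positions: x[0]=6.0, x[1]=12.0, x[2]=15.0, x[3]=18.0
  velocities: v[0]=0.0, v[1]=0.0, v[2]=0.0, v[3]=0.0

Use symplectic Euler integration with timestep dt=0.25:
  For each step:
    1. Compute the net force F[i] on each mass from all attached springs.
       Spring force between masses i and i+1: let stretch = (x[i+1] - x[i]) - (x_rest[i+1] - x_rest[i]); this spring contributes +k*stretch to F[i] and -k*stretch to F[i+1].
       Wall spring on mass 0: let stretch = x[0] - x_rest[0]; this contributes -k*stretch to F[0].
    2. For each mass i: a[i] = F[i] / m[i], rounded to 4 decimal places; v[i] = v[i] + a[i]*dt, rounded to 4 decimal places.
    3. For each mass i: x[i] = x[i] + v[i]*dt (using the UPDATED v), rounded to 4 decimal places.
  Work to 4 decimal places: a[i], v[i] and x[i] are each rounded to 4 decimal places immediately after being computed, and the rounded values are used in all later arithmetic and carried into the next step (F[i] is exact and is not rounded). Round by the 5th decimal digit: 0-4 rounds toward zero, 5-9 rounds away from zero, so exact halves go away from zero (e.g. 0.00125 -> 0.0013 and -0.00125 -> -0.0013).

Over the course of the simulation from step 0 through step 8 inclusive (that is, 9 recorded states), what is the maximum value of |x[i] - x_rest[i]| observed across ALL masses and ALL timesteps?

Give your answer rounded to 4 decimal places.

Step 0: x=[6.0000 12.0000 15.0000 18.0000] v=[0.0000 0.0000 0.0000 0.0000]
Step 1: x=[6.0000 11.2500 15.0000 18.5000] v=[0.0000 -3.0000 0.0000 2.0000]
Step 2: x=[5.8125 10.1250 14.9375 19.3750] v=[-0.7500 -4.5000 -0.2500 3.5000]
Step 3: x=[5.2500 9.1250 14.7813 20.3906] v=[-2.2500 -4.0000 -0.6250 4.0625]
Step 4: x=[4.3438 8.5703 14.6133 21.2539] v=[-3.6250 -2.2187 -0.6720 3.4532]
Step 5: x=[3.4082 8.4698 14.5947 21.7071] v=[-3.7423 -0.4022 -0.0744 1.8126]
Step 6: x=[2.8860 8.6351 14.8230 21.6322] v=[-2.0889 0.6611 0.9131 -0.2998]
Step 7: x=[3.0796 8.9101 15.2066 21.1050] v=[0.7742 1.0999 1.5344 -2.1090]
Step 8: x=[3.9609 9.3016 15.4907 20.3532] v=[3.5251 1.5659 1.1363 -3.0074]
Max displacement = 2.1140

Answer: 2.1140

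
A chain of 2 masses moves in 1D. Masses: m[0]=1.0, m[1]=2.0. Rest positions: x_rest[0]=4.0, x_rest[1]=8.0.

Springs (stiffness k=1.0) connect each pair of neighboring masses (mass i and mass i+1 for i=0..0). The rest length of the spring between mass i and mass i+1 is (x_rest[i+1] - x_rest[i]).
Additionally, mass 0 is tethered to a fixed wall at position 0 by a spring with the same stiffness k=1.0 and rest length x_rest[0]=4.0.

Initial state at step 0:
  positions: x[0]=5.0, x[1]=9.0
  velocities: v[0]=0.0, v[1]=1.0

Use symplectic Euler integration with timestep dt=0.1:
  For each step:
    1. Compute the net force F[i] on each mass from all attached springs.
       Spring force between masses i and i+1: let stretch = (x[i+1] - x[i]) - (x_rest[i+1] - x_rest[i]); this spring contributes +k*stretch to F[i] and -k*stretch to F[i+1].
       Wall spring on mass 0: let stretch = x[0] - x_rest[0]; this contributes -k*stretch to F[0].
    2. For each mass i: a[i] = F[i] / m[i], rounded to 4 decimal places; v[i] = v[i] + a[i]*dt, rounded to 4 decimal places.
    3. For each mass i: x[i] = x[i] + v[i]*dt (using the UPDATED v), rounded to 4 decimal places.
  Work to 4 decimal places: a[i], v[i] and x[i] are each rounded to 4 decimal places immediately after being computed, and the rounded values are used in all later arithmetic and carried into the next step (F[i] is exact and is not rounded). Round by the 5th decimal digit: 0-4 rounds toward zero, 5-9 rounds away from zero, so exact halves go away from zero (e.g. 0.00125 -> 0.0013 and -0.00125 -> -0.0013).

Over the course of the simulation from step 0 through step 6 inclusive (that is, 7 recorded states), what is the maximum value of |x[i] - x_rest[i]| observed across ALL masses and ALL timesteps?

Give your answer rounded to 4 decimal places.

Answer: 1.5796

Derivation:
Step 0: x=[5.0000 9.0000] v=[0.0000 1.0000]
Step 1: x=[4.9900 9.1000] v=[-0.1000 1.0000]
Step 2: x=[4.9712 9.1995] v=[-0.1880 0.9945]
Step 3: x=[4.9450 9.2978] v=[-0.2623 0.9831]
Step 4: x=[4.9129 9.3944] v=[-0.3215 0.9655]
Step 5: x=[4.8764 9.4885] v=[-0.3646 0.9414]
Step 6: x=[4.8373 9.5796] v=[-0.3910 0.9108]
Max displacement = 1.5796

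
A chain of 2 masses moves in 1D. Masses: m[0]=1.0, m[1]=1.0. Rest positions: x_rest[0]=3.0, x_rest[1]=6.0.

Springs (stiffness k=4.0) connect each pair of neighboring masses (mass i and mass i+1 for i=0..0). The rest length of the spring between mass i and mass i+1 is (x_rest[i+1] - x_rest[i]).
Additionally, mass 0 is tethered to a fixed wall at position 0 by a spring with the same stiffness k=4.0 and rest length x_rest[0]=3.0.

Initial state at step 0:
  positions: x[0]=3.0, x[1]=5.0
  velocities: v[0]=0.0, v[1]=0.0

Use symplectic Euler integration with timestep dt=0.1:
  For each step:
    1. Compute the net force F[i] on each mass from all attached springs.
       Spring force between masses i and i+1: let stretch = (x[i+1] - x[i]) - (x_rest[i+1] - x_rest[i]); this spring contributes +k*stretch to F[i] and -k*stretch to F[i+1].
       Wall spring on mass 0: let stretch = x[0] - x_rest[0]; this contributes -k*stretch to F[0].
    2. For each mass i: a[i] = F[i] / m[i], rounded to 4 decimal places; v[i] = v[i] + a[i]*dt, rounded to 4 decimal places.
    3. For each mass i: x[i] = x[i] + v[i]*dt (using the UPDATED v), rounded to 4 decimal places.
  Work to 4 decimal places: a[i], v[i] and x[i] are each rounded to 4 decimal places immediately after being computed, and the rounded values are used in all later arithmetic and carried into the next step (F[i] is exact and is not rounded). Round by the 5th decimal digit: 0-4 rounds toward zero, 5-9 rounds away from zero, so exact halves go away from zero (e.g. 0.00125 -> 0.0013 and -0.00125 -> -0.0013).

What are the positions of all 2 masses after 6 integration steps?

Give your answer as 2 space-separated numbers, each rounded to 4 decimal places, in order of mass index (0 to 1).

Answer: 2.4554 5.6415

Derivation:
Step 0: x=[3.0000 5.0000] v=[0.0000 0.0000]
Step 1: x=[2.9600 5.0400] v=[-0.4000 0.4000]
Step 2: x=[2.8848 5.1168] v=[-0.7520 0.7680]
Step 3: x=[2.7835 5.2243] v=[-1.0131 1.0752]
Step 4: x=[2.6685 5.3542] v=[-1.1502 1.2989]
Step 5: x=[2.5542 5.4967] v=[-1.1433 1.4246]
Step 6: x=[2.4554 5.6415] v=[-0.9880 1.4476]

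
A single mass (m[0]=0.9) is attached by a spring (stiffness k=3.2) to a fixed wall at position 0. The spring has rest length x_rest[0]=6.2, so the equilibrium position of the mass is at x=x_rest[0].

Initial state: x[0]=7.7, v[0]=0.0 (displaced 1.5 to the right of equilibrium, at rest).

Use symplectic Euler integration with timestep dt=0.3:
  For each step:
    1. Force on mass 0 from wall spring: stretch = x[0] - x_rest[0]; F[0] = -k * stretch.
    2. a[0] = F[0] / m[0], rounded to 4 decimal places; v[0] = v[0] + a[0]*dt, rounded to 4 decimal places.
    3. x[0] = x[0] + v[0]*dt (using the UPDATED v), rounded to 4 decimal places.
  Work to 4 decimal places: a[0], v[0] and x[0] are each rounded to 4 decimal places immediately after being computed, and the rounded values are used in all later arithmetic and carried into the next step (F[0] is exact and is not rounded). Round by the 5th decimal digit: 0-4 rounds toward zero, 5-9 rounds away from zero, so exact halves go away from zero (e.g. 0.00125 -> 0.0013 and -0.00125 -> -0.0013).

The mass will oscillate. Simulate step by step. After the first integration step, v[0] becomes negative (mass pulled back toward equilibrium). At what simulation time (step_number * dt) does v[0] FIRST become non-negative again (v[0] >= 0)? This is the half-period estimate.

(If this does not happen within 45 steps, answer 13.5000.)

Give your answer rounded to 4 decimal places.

Answer: 1.8000

Derivation:
Step 0: x=[7.7000] v=[0.0000]
Step 1: x=[7.2200] v=[-1.6000]
Step 2: x=[6.4136] v=[-2.6880]
Step 3: x=[5.5388] v=[-2.9159]
Step 4: x=[4.8756] v=[-2.2106]
Step 5: x=[4.6362] v=[-0.7979]
Step 6: x=[4.8973] v=[0.8702]
First v>=0 after going negative at step 6, time=1.8000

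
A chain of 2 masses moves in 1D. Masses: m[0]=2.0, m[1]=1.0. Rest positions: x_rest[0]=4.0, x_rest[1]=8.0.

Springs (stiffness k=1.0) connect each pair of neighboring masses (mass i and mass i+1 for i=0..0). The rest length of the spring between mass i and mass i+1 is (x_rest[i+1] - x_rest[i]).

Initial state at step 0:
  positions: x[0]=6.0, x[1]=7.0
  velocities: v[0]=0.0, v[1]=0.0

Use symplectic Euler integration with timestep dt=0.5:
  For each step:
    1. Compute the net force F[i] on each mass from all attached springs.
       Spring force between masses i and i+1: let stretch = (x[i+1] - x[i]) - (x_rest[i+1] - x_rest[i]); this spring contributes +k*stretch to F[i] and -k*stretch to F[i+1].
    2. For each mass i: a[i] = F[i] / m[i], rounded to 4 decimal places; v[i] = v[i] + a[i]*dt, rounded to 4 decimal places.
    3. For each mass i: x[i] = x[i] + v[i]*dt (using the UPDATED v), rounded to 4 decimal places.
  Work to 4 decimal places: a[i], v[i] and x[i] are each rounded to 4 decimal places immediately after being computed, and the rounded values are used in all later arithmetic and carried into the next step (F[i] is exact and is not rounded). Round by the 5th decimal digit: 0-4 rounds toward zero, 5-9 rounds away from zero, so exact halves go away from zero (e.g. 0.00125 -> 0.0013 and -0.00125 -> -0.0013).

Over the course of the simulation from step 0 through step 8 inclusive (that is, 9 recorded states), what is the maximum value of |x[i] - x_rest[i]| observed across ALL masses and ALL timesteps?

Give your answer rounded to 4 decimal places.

Step 0: x=[6.0000 7.0000] v=[0.0000 0.0000]
Step 1: x=[5.6250 7.7500] v=[-0.7500 1.5000]
Step 2: x=[5.0156 8.9688] v=[-1.2188 2.4375]
Step 3: x=[4.4004 10.1993] v=[-1.2305 2.4609]
Step 4: x=[4.0100 10.9801] v=[-0.7808 1.5615]
Step 5: x=[3.9909 11.0184] v=[-0.0383 0.0765]
Step 6: x=[4.3502 10.2998] v=[0.7186 -1.4373]
Step 7: x=[4.9532 9.0938] v=[1.2060 -2.4121]
Step 8: x=[5.5738 7.8526] v=[1.2412 -2.4824]
Max displacement = 3.0184

Answer: 3.0184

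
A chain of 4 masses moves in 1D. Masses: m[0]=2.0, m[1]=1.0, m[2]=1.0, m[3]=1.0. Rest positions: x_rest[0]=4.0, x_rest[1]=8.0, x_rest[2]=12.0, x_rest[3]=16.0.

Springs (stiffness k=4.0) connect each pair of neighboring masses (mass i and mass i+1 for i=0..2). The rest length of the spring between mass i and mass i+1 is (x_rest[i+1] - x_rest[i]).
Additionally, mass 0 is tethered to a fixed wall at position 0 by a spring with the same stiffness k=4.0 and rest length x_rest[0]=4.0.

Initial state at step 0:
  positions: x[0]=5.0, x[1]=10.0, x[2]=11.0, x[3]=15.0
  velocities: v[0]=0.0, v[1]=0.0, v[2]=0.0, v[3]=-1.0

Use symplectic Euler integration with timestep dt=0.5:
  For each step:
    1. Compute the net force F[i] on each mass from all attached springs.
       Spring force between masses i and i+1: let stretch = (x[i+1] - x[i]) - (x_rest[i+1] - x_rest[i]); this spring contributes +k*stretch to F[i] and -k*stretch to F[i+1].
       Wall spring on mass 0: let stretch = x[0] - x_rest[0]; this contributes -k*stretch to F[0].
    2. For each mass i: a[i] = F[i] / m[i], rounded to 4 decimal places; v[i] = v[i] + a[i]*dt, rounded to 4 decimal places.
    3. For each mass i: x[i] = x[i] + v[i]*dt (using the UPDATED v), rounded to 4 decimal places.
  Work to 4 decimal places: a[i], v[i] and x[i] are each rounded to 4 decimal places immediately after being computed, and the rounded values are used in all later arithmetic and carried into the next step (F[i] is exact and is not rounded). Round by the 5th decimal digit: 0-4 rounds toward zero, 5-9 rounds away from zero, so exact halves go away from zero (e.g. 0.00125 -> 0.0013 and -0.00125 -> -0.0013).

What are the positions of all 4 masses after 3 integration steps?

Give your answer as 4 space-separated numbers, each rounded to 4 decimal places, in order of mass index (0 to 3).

Step 0: x=[5.0000 10.0000 11.0000 15.0000] v=[0.0000 0.0000 0.0000 -1.0000]
Step 1: x=[5.0000 6.0000 14.0000 14.5000] v=[0.0000 -8.0000 6.0000 -1.0000]
Step 2: x=[3.0000 9.0000 9.5000 17.5000] v=[-4.0000 6.0000 -9.0000 6.0000]
Step 3: x=[2.5000 6.5000 12.5000 16.5000] v=[-1.0000 -5.0000 6.0000 -2.0000]

Answer: 2.5000 6.5000 12.5000 16.5000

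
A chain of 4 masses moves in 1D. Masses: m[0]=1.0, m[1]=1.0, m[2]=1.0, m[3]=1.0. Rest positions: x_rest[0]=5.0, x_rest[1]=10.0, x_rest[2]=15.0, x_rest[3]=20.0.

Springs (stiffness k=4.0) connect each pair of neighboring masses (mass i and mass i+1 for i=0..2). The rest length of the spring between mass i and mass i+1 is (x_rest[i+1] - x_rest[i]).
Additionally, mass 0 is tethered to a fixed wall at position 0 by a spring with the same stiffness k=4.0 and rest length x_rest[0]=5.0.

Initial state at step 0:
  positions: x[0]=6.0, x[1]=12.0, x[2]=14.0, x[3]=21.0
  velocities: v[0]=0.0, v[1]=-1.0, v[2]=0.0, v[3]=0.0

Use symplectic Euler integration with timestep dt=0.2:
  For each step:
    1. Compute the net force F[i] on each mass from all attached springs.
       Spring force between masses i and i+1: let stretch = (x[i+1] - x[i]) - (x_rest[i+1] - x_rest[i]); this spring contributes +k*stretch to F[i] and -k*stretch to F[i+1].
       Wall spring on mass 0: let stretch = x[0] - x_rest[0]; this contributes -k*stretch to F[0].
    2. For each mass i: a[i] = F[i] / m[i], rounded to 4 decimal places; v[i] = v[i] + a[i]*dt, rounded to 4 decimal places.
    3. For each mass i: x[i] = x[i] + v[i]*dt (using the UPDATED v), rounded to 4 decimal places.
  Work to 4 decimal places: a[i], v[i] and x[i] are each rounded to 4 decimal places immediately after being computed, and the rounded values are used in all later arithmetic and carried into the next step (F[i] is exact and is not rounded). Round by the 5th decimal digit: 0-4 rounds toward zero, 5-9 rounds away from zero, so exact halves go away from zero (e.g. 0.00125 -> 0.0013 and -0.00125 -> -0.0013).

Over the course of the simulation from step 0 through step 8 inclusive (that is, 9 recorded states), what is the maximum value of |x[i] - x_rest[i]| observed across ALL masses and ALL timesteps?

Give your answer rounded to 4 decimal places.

Step 0: x=[6.0000 12.0000 14.0000 21.0000] v=[0.0000 -1.0000 0.0000 0.0000]
Step 1: x=[6.0000 11.1600 14.8000 20.6800] v=[0.0000 -4.2000 4.0000 -1.6000]
Step 2: x=[5.8656 10.0768 15.9584 20.2192] v=[-0.6720 -5.4160 5.7920 -2.3040]
Step 3: x=[5.4665 9.2609 16.8575 19.8767] v=[-1.9955 -4.0797 4.4954 -1.7126]
Step 4: x=[4.7999 9.0533 17.0242 19.8511] v=[-3.3332 -1.0379 0.8335 -0.1280]
Step 5: x=[4.0458 9.4405 16.3679 20.1732] v=[-3.7704 1.9361 -3.2817 1.6105]
Step 6: x=[3.5075 10.0730 15.2120 20.6865] v=[-2.6913 3.1623 -5.7794 2.5663]
Step 7: x=[3.4585 10.4772 14.1098 21.1238] v=[-0.2449 2.0211 -5.5110 2.1867]
Step 8: x=[3.9792 10.3396 13.5486 21.2389] v=[2.6033 -0.6878 -2.8059 0.5755]
Max displacement = 2.0242

Answer: 2.0242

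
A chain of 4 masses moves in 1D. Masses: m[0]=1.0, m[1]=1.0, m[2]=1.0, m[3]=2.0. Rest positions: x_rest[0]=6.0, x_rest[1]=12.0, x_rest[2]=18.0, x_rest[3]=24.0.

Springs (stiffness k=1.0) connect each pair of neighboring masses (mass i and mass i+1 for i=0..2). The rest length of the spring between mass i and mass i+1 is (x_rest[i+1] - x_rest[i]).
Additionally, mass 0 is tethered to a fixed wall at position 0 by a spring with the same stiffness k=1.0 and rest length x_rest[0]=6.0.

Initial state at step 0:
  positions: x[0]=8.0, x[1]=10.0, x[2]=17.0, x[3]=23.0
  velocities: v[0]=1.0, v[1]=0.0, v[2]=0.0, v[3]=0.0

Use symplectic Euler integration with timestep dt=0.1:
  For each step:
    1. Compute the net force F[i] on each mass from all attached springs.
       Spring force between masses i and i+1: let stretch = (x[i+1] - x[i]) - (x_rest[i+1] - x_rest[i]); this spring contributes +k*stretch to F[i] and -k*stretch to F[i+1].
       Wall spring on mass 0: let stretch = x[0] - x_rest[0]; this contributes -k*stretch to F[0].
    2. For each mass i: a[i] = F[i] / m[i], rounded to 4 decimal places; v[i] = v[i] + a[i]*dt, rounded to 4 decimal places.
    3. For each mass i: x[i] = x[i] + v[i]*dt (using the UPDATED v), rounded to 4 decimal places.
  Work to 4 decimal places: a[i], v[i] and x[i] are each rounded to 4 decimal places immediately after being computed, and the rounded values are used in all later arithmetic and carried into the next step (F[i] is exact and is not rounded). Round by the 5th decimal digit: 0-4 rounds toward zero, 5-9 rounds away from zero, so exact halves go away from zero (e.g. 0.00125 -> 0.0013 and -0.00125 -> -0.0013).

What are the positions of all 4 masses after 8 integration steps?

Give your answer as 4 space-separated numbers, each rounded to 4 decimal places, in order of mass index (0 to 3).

Answer: 6.8184 11.5432 16.7754 22.9913

Derivation:
Step 0: x=[8.0000 10.0000 17.0000 23.0000] v=[1.0000 0.0000 0.0000 0.0000]
Step 1: x=[8.0400 10.0500 16.9900 23.0000] v=[0.4000 0.5000 -0.1000 0.0000]
Step 2: x=[8.0197 10.1493 16.9707 23.0000] v=[-0.2030 0.9930 -0.1930 -0.0005]
Step 3: x=[7.9405 10.2955 16.9435 22.9998] v=[-0.7920 1.4622 -0.2722 -0.0020]
Step 4: x=[7.8054 10.4847 16.9104 22.9993] v=[-1.3506 1.8915 -0.3314 -0.0048]
Step 5: x=[7.6191 10.7113 16.8739 22.9984] v=[-1.8632 2.2661 -0.3651 -0.0093]
Step 6: x=[7.3875 10.9686 16.8370 22.9969] v=[-2.3159 2.5731 -0.3689 -0.0155]
Step 7: x=[7.1179 11.2488 16.8030 22.9946] v=[-2.6965 2.8018 -0.3398 -0.0235]
Step 8: x=[6.8184 11.5432 16.7754 22.9913] v=[-2.9952 2.9441 -0.2761 -0.0331]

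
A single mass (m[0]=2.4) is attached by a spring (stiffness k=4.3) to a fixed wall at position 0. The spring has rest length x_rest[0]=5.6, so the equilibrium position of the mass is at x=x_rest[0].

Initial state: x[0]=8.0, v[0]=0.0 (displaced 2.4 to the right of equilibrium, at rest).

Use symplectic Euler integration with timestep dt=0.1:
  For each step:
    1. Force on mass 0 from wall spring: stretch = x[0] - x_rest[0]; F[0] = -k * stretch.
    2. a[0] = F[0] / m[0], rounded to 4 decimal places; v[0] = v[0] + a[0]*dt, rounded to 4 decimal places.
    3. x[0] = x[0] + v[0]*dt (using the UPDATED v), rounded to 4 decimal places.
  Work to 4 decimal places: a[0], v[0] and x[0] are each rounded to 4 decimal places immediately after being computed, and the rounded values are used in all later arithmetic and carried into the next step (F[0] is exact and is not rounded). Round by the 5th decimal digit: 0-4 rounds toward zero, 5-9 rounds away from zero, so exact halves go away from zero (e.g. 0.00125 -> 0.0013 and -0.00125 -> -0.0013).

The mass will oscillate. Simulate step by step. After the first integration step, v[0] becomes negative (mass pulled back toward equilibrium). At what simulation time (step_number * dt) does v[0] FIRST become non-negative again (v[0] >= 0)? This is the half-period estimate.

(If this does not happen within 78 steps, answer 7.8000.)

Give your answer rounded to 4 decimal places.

Step 0: x=[8.0000] v=[0.0000]
Step 1: x=[7.9570] v=[-0.4300]
Step 2: x=[7.8718] v=[-0.8523]
Step 3: x=[7.7459] v=[-1.2593]
Step 4: x=[7.5815] v=[-1.6438]
Step 5: x=[7.3816] v=[-1.9988]
Step 6: x=[7.1498] v=[-2.3180]
Step 7: x=[6.8902] v=[-2.5957]
Step 8: x=[6.6075] v=[-2.8269]
Step 9: x=[6.3068] v=[-3.0074]
Step 10: x=[5.9934] v=[-3.1340]
Step 11: x=[5.6730] v=[-3.2045]
Step 12: x=[5.3512] v=[-3.2176]
Step 13: x=[5.0339] v=[-3.1730]
Step 14: x=[4.7267] v=[-3.0716]
Step 15: x=[4.4352] v=[-2.9151]
Step 16: x=[4.1646] v=[-2.7064]
Step 17: x=[3.9197] v=[-2.4492]
Step 18: x=[3.7049] v=[-2.1482]
Step 19: x=[3.5240] v=[-1.8087]
Step 20: x=[3.3803] v=[-1.4368]
Step 21: x=[3.2764] v=[-1.0391]
Step 22: x=[3.2141] v=[-0.6228]
Step 23: x=[3.1946] v=[-0.1953]
Step 24: x=[3.2182] v=[0.2357]
First v>=0 after going negative at step 24, time=2.4000

Answer: 2.4000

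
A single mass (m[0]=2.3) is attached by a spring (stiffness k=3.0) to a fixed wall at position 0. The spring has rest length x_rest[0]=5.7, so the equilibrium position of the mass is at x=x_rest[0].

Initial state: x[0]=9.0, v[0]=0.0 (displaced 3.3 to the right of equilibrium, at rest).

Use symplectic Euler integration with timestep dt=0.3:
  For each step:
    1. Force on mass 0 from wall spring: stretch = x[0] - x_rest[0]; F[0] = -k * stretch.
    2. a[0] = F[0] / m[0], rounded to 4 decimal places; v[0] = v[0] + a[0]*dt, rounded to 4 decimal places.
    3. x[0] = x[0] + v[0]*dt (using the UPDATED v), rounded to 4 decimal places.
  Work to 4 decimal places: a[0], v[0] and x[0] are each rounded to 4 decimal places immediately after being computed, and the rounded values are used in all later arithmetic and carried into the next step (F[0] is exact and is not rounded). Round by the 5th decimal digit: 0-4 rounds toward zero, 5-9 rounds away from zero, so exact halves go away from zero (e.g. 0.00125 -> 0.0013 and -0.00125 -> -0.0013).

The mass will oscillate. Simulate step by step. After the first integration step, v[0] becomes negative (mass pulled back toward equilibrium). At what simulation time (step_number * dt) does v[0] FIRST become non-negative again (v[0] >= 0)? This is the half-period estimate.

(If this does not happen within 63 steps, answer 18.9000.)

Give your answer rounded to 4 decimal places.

Answer: 3.0000

Derivation:
Step 0: x=[9.0000] v=[0.0000]
Step 1: x=[8.6126] v=[-1.2913]
Step 2: x=[7.8833] v=[-2.4310]
Step 3: x=[6.8977] v=[-3.2853]
Step 4: x=[5.7715] v=[-3.7540]
Step 5: x=[4.6369] v=[-3.7820]
Step 6: x=[3.6271] v=[-3.3660]
Step 7: x=[2.8606] v=[-2.5549]
Step 8: x=[2.4275] v=[-1.4438]
Step 9: x=[2.3785] v=[-0.1633]
Step 10: x=[2.7194] v=[1.1364]
First v>=0 after going negative at step 10, time=3.0000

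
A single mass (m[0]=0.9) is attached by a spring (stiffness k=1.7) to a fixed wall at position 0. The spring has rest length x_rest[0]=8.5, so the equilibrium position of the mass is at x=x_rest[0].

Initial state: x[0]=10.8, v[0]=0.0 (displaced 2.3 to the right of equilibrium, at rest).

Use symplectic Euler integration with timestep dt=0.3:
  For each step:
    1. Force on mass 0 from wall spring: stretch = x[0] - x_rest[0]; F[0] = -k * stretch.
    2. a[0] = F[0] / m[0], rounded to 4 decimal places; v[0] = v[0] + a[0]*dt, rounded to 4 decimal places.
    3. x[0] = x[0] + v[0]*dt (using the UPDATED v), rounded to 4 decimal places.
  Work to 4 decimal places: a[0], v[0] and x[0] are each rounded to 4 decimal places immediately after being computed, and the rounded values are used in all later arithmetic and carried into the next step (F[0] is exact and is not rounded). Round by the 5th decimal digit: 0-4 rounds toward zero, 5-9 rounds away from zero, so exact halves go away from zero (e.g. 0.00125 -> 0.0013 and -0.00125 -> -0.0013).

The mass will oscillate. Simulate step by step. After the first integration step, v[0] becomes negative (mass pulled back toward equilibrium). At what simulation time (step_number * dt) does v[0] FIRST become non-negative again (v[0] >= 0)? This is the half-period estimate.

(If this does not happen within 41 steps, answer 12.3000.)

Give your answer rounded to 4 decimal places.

Step 0: x=[10.8000] v=[0.0000]
Step 1: x=[10.4090] v=[-1.3033]
Step 2: x=[9.6935] v=[-2.3851]
Step 3: x=[8.7751] v=[-3.0614]
Step 4: x=[7.8099] v=[-3.2173]
Step 5: x=[6.9620] v=[-2.8263]
Step 6: x=[6.3756] v=[-1.9548]
Step 7: x=[6.1503] v=[-0.7510]
Step 8: x=[6.3245] v=[0.5805]
First v>=0 after going negative at step 8, time=2.4000

Answer: 2.4000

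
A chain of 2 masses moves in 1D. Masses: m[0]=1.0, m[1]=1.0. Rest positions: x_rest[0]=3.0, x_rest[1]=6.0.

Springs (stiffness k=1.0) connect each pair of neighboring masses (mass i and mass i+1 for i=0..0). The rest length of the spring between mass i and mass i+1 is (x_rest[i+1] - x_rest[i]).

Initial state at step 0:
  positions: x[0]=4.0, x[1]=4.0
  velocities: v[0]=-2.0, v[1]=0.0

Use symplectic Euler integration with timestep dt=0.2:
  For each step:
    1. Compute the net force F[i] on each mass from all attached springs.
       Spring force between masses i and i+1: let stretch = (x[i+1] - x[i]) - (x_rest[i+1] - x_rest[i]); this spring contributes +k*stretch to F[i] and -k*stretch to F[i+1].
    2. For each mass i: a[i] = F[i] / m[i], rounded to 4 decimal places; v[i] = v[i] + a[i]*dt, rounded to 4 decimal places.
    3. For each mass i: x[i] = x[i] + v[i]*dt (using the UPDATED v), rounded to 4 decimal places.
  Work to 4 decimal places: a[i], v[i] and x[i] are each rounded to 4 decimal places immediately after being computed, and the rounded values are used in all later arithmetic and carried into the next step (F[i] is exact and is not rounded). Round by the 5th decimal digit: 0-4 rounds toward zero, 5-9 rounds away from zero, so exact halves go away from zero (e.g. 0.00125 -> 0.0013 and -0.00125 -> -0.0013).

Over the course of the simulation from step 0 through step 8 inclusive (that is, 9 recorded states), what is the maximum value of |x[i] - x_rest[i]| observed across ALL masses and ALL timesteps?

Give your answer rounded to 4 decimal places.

Answer: 3.7762

Derivation:
Step 0: x=[4.0000 4.0000] v=[-2.0000 0.0000]
Step 1: x=[3.4800 4.1200] v=[-2.6000 0.6000]
Step 2: x=[2.8656 4.3344] v=[-3.0720 1.0720]
Step 3: x=[2.1900 4.6100] v=[-3.3782 1.3782]
Step 4: x=[1.4912 4.9088] v=[-3.4942 1.4942]
Step 5: x=[0.8091 5.1909] v=[-3.4107 1.4107]
Step 6: x=[0.1822 5.4178] v=[-3.1343 1.1343]
Step 7: x=[-0.3552 5.5552] v=[-2.6872 0.6872]
Step 8: x=[-0.7762 5.5762] v=[-2.1051 0.1051]
Max displacement = 3.7762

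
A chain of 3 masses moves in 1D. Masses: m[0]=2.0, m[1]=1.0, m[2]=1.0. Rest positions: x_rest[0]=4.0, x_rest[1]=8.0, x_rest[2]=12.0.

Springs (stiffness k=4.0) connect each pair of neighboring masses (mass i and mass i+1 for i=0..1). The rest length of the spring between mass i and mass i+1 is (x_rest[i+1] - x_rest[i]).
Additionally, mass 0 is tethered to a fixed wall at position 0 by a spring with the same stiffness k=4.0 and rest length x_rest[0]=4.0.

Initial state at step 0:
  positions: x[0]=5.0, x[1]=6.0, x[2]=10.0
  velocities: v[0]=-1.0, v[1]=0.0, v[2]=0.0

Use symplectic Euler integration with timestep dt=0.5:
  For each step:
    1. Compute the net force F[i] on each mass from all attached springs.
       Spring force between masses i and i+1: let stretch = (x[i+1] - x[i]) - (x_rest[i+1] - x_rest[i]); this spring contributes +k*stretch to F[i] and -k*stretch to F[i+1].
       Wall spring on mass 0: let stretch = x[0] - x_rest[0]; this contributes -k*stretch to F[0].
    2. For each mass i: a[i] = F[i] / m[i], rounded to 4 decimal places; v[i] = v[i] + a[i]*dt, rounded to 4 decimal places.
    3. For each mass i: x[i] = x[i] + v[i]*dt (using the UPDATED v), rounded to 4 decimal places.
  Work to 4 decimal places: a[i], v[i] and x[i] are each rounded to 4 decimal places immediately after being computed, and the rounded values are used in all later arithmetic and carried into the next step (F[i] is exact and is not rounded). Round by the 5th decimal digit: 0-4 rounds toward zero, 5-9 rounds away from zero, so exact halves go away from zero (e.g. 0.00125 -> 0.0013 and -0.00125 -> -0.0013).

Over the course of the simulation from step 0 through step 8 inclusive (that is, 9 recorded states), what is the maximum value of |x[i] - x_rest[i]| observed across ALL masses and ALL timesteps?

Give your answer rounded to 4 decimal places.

Answer: 2.6250

Derivation:
Step 0: x=[5.0000 6.0000 10.0000] v=[-1.0000 0.0000 0.0000]
Step 1: x=[2.5000 9.0000 10.0000] v=[-5.0000 6.0000 0.0000]
Step 2: x=[2.0000 6.5000 13.0000] v=[-1.0000 -5.0000 6.0000]
Step 3: x=[2.7500 6.0000 13.5000] v=[1.5000 -1.0000 1.0000]
Step 4: x=[3.7500 9.7500 10.5000] v=[2.0000 7.5000 -6.0000]
Step 5: x=[5.8750 8.2500 10.7500] v=[4.2500 -3.0000 0.5000]
Step 6: x=[6.2500 6.8750 12.5000] v=[0.7500 -2.7500 3.5000]
Step 7: x=[3.8125 10.5000 12.6250] v=[-4.8750 7.2500 0.2500]
Step 8: x=[2.8125 9.5625 14.6250] v=[-2.0000 -1.8750 4.0000]
Max displacement = 2.6250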